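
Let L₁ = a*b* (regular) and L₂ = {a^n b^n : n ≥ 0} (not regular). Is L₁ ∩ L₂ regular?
No — L₁ ∩ L₂ is not regular.

Every string a^n b^n already lies in a*b*, so L₁ ∩ L₂ = {a^n b^n : n ≥ 0} = L₂ itself, which is the standard non-regular language (pump s = a^p b^p).

Note that the bare facts "L₁ regular, L₂ non-regular" do not settle the question by themselves: the closure of regular languages under ∪, ∩, complement and difference applies only when BOTH operands are regular. With a non-regular operand the result can come out regular or non-regular depending on the specific languages, so one has to work out L₁ ∩ L₂ for this particular pair, as above.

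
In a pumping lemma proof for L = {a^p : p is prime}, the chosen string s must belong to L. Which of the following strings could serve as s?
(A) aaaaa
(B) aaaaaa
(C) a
(A) aaaaa

The pumping lemma is applied to a string s that lies in L, so first check membership of each option:
- (A) aaaaa has length 5, which is prime, so it is in L ✓
- (B) aaaaaa has length 6 = 2 × 3, which is not prime, so it is not in L ✗
- (C) a has length 1, which is not prime, so it is not in L ✗

Only (A) aaaaa is in L, so it is the only candidate that could play the role of s.
(In a complete proof one picks s in terms of the pumping length p so that |s| ≥ p is guaranteed; a fixed string like aaaaa illustrates the shape of such an s.)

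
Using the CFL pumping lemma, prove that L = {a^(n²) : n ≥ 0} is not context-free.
Assume for contradiction that L is context-free, and let p ≥ 1 be the pumping length given by the pumping lemma for CFLs.
Choose s = a^(p²). Then s ∈ L and |s| = p² ≥ p.
By the CFL pumping lemma, s = uvxyz for some u, v, x, y, z with |vxy| ≤ p, |vy| ≥ 1, and uv^i xy^i z ∈ L for every i ≥ 0.
All symbols are a's, so only lengths matter: let k = |vy|, with 1 ≤ k ≤ |vxy| ≤ p.

Take i = 2: |uv²xy²z| = p² + k, and p² < p² + k ≤ p² + p < (p + 1)².
So the length lies strictly between consecutive squares and is not a perfect square; uv²xy²z ∉ L.

This contradicts the CFL pumping lemma, which requires uv^i xy^i z ∈ L for all i ≥ 0.
Hence L = {a^(n²) : n ≥ 0} is not context-free. ∎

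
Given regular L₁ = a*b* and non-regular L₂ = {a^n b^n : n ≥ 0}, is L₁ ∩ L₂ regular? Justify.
No — L₁ ∩ L₂ is not regular.

Every string a^n b^n already lies in a*b*, so L₁ ∩ L₂ = {a^n b^n : n ≥ 0} = L₂ itself, which is the standard non-regular language (pump s = a^p b^p).

Note that the bare facts "L₁ regular, L₂ non-regular" do not settle the question by themselves: the closure of regular languages under ∪, ∩, complement and difference applies only when BOTH operands are regular. With a non-regular operand the result can come out regular or non-regular depending on the specific languages, so one has to work out L₁ ∩ L₂ for this particular pair, as above.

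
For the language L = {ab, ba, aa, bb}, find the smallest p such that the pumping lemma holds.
p = 3

For a finite language L, the pumping lemma holds vacuously if p > max|s| for s ∈ L.

The longest string in L = {ab, ba, aa, bb} has length 2.
If p = 3, then no string s ∈ L has |s| ≥ p, so the condition is vacuously true.

The minimum pumping length is p = 3.

Why no smaller p works: for any p ≤ 2, the longest string s ∈ L has |s| = 2 ≥ p, so it would
have to be pumpable; but pumping up (i = 2, 3, ...) produces ever longer strings, which cannot all lie in the
finite language L. So the pumping property fails for every p ≤ 2.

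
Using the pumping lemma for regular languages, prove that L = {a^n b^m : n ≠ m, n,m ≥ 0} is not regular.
Assume for contradiction that L is regular, and let p ≥ 1 be the pumping length given by the pumping lemma.
Choose s = a^p b^(p + p!). Then s ∈ L because p ≠ p + p! (as p! ≥ 1), and |s| ≥ p.
By the pumping lemma, s = xyz for some x, y, z with |xy| ≤ p, |y| ≥ 1, and xy^i z ∈ L for every i ≥ 0.
Since |xy| ≤ p and the first p symbols of s are all a's, y = a^k for some k with 1 ≤ k ≤ p.
For every i ≥ 0, xy^i z = a^(p + (i − 1)k) b^(p + p!).

Because 1 ≤ k ≤ p, k divides p!. Let t = p!/k (a positive integer) and take i = t + 1.
Then the number of a's is p + tk = p + p!, which equals the number of b's.
So xy^(t+1) z = a^(p + p!) b^(p + p!) has equally many a's and b's and is NOT in L.

This contradicts the pumping lemma, which requires xy^i z ∈ L for all i ≥ 0.
Hence L = {a^n b^m : n ≠ m, n,m ≥ 0} is not regular. ∎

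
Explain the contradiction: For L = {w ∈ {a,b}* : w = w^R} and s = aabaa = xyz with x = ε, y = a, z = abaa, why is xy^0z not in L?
xy⁰z = abaa ∉ L

Pumping with i = 0 replaces y = a by y⁰ = ε:
- Original: s = xyz = aabaa; aabaa reversed is aabaa, the same string, so it is a palindrome and is in L
- Pumped: xy⁰z = ε · ε · abaa = abaa
- abaa reversed is aaba ≠ abaa, so it is not a palindrome and is not in L

The pumping lemma would require xy⁰z ∈ L, so this decomposition yields a contradiction.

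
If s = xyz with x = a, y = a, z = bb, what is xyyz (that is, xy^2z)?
aaabb

Given x = 'a', y = 'a', z = 'bb' and i = 2:

xy^2z = x + y·y·...·y (2 times) + z
       = 'a' + 'a'^2 + 'bb'
       = 'a' + 'aa' + 'bb'
       = 'aaabb'

The pumped string is 'aaabb' with length 5.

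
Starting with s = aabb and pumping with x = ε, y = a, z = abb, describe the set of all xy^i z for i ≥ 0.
{xy^i z : i ≥ 0} = {a^(i+1) b^2 : i ≥ 0} = {abb, aabb, aaabb, ...}

With x = ε, y = a, z = abb: Starting with aabb and pumping the first 'a' (z = abb keeps the second 'a'), we get strings with i+1 a's followed by 2 b's for i = 0, 1, 2, ...; note bb is not produced because z always contributes one a.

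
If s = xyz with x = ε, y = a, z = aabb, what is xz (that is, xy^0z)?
aabb

Given x = '', y = 'a', z = 'aabb' and i = 0:

xy^0z = x + y·y·...·y (0 times) + z
       = '' + 'a'^0 + 'aabb'
       = '' + '' + 'aabb'
       = 'aabb'

The pumped string is 'aabb' with length 4.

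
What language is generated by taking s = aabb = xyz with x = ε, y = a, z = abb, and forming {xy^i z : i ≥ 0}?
{xy^i z : i ≥ 0} = {a^(i+1) b^2 : i ≥ 0} = {abb, aabb, aaabb, ...}

With x = ε, y = a, z = abb: Starting with aabb and pumping the first 'a' (z = abb keeps the second 'a'), we get strings with i+1 a's followed by 2 b's for i = 0, 1, 2, ...; note bb is not produced because z always contributes one a.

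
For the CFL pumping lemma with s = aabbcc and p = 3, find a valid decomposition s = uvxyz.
u='aa', v='b', x='b', y='c', z='c'

For s = aabbcc with pumping length p = 3:

One valid decomposition:
- u = 'aa'
- v = 'b'
- x = 'b'
- y = 'c'
- z = 'c'

Verification:
- uvxyz = 'aa' + 'b' + 'b' + 'c' + 'c' = aabbcc ✓
- |vxy| = |'bbc'| = 3 ≤ 3 ✓
- |vy| = |'bc'| = 2 > 0 ✓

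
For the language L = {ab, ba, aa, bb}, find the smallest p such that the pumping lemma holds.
p = 3

For a finite language L, the pumping lemma holds vacuously if p > max|s| for s ∈ L.

The longest string in L = {ab, ba, aa, bb} has length 2.
If p = 3, then no string s ∈ L has |s| ≥ p, so the condition is vacuously true.

The minimum pumping length is p = 3.

Why no smaller p works: for any p ≤ 2, the longest string s ∈ L has |s| = 2 ≥ p, so it would
have to be pumpable; but pumping up (i = 2, 3, ...) produces ever longer strings, which cannot all lie in the
finite language L. So the pumping property fails for every p ≤ 2.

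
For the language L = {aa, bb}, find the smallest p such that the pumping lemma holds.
p = 3

For a finite language L, the pumping lemma holds vacuously if p > max|s| for s ∈ L.

The longest string in L = {aa, bb} has length 2.
If p = 3, then no string s ∈ L has |s| ≥ p, so the condition is vacuously true.

The minimum pumping length is p = 3.

Why no smaller p works: for any p ≤ 2, the longest string s ∈ L has |s| = 2 ≥ p, so it would
have to be pumpable; but pumping up (i = 2, 3, ...) produces ever longer strings, which cannot all lie in the
finite language L. So the pumping property fails for every p ≤ 2.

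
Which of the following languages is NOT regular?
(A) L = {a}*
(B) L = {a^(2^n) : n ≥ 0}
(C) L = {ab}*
(B) {a^(2^n) : n ≥ 0}

(B) L = {a^(2^n) : n ≥ 0} is NOT regular.

The pumping lemma can be used to prove this:
After pumping, length is no longer a power of 2

The other languages are regular because they can be recognized by finite automata.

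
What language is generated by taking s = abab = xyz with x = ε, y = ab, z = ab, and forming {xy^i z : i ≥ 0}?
{xy^i z : i ≥ 0} = {(ab)^(i+1) : i ≥ 0} = {ab, abab, ababab, ...}

With x = ε, y = ab, z = ab: Pumping 'ab' gives strings of alternating a's and b's.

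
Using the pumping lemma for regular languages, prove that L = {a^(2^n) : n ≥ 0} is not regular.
Assume for contradiction that L is regular, and let p ≥ 1 be the pumping length given by the pumping lemma.
Choose s = a^(2^p). Then s ∈ L and |s| = 2^p ≥ p.
By the pumping lemma, s = xyz for some x, y, z with |xy| ≤ p, |y| ≥ 1, and xy^i z ∈ L for every i ≥ 0.
Here y = a^k for some k with 1 ≤ k ≤ |xy| ≤ p, and p < 2^p.

Take i = 2: |xy²z| = 2^p + k.
Now 2^p < 2^p + k ≤ 2^p + p < 2^p + 2^p = 2^(p+1).
So |xy²z| lies strictly between the consecutive powers of two 2^p and 2^(p+1), hence is not a power of 2, and xy²z ∉ L.

This contradicts the pumping lemma, which requires xy^i z ∈ L for all i ≥ 0.
Hence L = {a^(2^n) : n ≥ 0} is not regular. ∎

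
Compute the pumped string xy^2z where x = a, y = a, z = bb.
aaabb

Given x = 'a', y = 'a', z = 'bb' and i = 2:

xy^2z = x + y·y·...·y (2 times) + z
       = 'a' + 'a'^2 + 'bb'
       = 'a' + 'aa' + 'bb'
       = 'aaabb'

The pumped string is 'aaabb' with length 5.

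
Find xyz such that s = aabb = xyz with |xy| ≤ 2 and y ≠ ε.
x = '', y = 'aa', z = 'bb'

For s = aabb and p = 2, one valid decomposition is:
- x = '' (length 0)
- y = 'aa' (length 2)
- z = 'bb' (length 2)

Verification:
- xyz = '' + 'aa' + 'bb' = aabb ✓
- |xy| = 2 ≤ 2 ✓
- |y| = 2 > 0 ✓

All pumping lemma constraints are satisfied.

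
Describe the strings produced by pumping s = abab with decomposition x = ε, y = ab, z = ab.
{xy^i z : i ≥ 0} = {(ab)^(i+1) : i ≥ 0} = {ab, abab, ababab, ...}

With x = ε, y = ab, z = ab: Pumping 'ab' gives strings of alternating a's and b's.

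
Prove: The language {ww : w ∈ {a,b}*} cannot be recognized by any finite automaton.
Assume for contradiction that L is regular, and let p ≥ 1 be the pumping length given by the pumping lemma.
Choose s = a^p b a^p b. Then s ∈ L (take w = a^p b) and |s| = 2p + 2 ≥ p.
By the pumping lemma, s = xyz for some x, y, z with |xy| ≤ p, |y| ≥ 1, and xy^i z ∈ L for every i ≥ 0.
Since |xy| ≤ p and the first p symbols of s are all a's, y = a^k for some k with 1 ≤ k ≤ p.

Take i = 2: t = xy²z = a^(p + k) b a^p b.
Suppose t = uu for some string u. The string t contains exactly two b's and ends in b, so u contains exactly one b and ends in b; hence u = a^j b for some j, and uu = a^j b a^j b. Comparing with t = a^(p + k) b a^p b forces j = p + k (first block) and j = p (second block), which is impossible since k ≥ 1. So t ∉ L.

This contradicts the pumping lemma, which requires xy^i z ∈ L for all i ≥ 0.
Hence L = {ww : w ∈ {a,b}*} is not regular. ∎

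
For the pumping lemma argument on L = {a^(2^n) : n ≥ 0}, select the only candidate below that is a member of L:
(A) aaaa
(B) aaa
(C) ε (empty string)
(A) aaaa

The pumping lemma is applied to a string s that lies in L, so first check membership of each option:
- (A) aaaa has length 4 = 2^2, so it is in L ✓
- (B) aaa has length 3, strictly between 2^1 = 2 and 2^2 = 4, so it is not in L ✗
- (C) ε has length 0, which is not a power of 2, so it is not in L ✗

Only (A) aaaa is in L, so it is the only candidate that could play the role of s.
(In a complete proof one picks s in terms of the pumping length p so that |s| ≥ p is guaranteed; a fixed string like aaaa illustrates the shape of such an s.)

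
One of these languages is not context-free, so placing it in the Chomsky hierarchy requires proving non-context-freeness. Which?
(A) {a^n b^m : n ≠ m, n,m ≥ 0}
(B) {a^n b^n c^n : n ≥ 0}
(B) {a^n b^n c^n : n ≥ 0}

(B) {a^n b^n c^n : n ≥ 0} requires the CFL pumping lemma.

- {a^n b^m : n ≠ m, n,m ≥ 0} is context-free (but not regular)
  • Can be shown non-regular with the regular pumping lemma
  • After pumping a's, we can make n = m

- {a^n b^n c^n : n ≥ 0} is NOT context-free
  • Requires the CFL pumping lemma to prove
  • Cannot maintain three equal counts simultaneously

The CFL pumping lemma is "stronger" in that it can prove non-membership
in the larger class of context-free languages.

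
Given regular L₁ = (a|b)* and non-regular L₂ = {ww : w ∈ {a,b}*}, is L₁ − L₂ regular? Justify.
No — L₁ − L₂ is not regular.

L₁ − L₂ is the complement of {ww} within {a,b}*. If it were regular, its complement {ww} would be regular as well (regular languages are closed under complement) — contradiction. So L₁ − L₂ is not regular.

Note that the bare facts "L₁ regular, L₂ non-regular" do not settle the question by themselves: the closure of regular languages under ∪, ∩, complement and difference applies only when BOTH operands are regular. With a non-regular operand the result can come out regular or non-regular depending on the specific languages, so one has to work out L₁ − L₂ for this particular pair, as above.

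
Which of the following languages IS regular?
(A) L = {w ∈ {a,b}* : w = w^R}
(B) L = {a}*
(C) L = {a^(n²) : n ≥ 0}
(B) {a}*

(B) L = {a}* is regular.

This can be recognized by a finite automaton (DFA/NFA).
Regular expressions like {a}* define regular languages.

The other choices are not regular:
- {a^(n²) : n ≥ 0}: After pumping, length is no longer a perfect square
- {w ∈ {a,b}* : w = w^R}: After pumping, the string is no longer symmetric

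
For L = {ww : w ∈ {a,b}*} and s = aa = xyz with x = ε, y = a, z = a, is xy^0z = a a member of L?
No

xy⁰z = ε · ε · a = a.
a has odd length 1, so it cannot be written as ww and is not in L.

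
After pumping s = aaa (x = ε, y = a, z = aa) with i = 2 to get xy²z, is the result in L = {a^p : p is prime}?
No

xy²z = ε · aa · aa = aaaa.
aaaa has length 4 = 2 × 2, which is not prime, so it is not in L.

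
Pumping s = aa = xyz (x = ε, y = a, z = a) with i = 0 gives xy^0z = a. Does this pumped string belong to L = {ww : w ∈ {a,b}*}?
No

xy⁰z = ε · ε · a = a.
a has odd length 1, so it cannot be written as ww and is not in L.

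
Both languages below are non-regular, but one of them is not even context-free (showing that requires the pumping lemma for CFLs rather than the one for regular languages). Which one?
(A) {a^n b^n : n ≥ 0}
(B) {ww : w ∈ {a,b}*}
(B) {ww : w ∈ {a,b}*}

(B) {ww : w ∈ {a,b}*} requires the CFL pumping lemma.

- {a^n b^n : n ≥ 0} is context-free (but not regular)
  • Can be shown non-regular with the regular pumping lemma
  • After pumping, the number of a's and b's become unequal

- {ww : w ∈ {a,b}*} is NOT context-free
  • Requires the CFL pumping lemma to prove
  • Cannot verify equality of two arbitrary substrings

The CFL pumping lemma is "stronger" in that it can prove non-membership
in the larger class of context-free languages.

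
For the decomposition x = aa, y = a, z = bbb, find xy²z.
aaaabbb

Given x = 'aa', y = 'a', z = 'bbb' and i = 2:

xy^2z = x + y·y·...·y (2 times) + z
       = 'aa' + 'a'^2 + 'bbb'
       = 'aa' + 'aa' + 'bbb'
       = 'aaaabbb'

The pumped string is 'aaaabbb' with length 7.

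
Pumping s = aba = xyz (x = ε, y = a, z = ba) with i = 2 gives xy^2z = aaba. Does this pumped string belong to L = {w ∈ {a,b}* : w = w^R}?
No

xy²z = ε · aa · ba = aaba.
aaba reversed is abaa ≠ aaba, so it is not a palindrome and is not in L.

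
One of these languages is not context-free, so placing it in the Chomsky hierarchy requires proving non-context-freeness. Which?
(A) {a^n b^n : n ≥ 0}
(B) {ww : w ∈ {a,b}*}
(B) {ww : w ∈ {a,b}*}

(B) {ww : w ∈ {a,b}*} requires the CFL pumping lemma.

- {a^n b^n : n ≥ 0} is context-free (but not regular)
  • Can be shown non-regular with the regular pumping lemma
  • After pumping, the number of a's and b's become unequal

- {ww : w ∈ {a,b}*} is NOT context-free
  • Requires the CFL pumping lemma to prove
  • Even a PDA cannot compare two arbitrary halves symbol by symbol; CFL pumping on a^p b^p a^p b^p fails

The CFL pumping lemma is "stronger" in that it can prove non-membership
in the larger class of context-free languages.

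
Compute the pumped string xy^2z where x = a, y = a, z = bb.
aaabb

Given x = 'a', y = 'a', z = 'bb' and i = 2:

xy^2z = x + y·y·...·y (2 times) + z
       = 'a' + 'a'^2 + 'bb'
       = 'a' + 'aa' + 'bb'
       = 'aaabb'

The pumped string is 'aaabb' with length 5.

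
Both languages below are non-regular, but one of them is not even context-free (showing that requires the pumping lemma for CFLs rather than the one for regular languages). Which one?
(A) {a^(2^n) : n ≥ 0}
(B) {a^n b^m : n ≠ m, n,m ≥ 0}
(A) {a^(2^n) : n ≥ 0}

(A) {a^(2^n) : n ≥ 0} requires the CFL pumping lemma.

- {a^n b^m : n ≠ m, n,m ≥ 0} is context-free (but not regular)
  • Can be shown non-regular with the regular pumping lemma
  • After pumping a's, we can make n = m

- {a^(2^n) : n ≥ 0} is NOT context-free
  • Requires the CFL pumping lemma to prove
  • Gaps between powers of 2 grow exponentially

The CFL pumping lemma is "stronger" in that it can prove non-membership
in the larger class of context-free languages.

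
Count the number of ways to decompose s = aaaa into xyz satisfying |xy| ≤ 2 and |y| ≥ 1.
3

For s = 'aaaa' with pumping length p = 2:

Constraints: |xy| ≤ 2, |y| > 0

Valid decompositions (|xy| ≤ p, |y| ≥ 1):
  • x='', y='a', z='aaa'
  • x='a', y='a', z='aa'
  • x='', y='aa', z='aa'

Total count: 3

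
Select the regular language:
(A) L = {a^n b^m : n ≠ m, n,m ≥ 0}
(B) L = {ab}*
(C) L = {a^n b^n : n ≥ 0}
(B) {ab}*

(B) L = {ab}* is regular.

This can be recognized by a finite automaton (DFA/NFA).
Regular expressions like {ab}* define regular languages.

The other choices are not regular:
- {a^n b^n : n ≥ 0}: After pumping, the number of a's and b's become unequal
- {a^n b^m : n ≠ m, n,m ≥ 0}: After pumping a's, we can make n = m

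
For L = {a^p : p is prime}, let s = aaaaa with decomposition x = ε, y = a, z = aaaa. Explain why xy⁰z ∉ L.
xy⁰z = aaaa ∉ L

Pumping with i = 0 replaces y = a by y⁰ = ε:
- Original: s = xyz = aaaaa; aaaaa has length 5, which is prime, so it is in L
- Pumped: xy⁰z = ε · ε · aaaa = aaaa
- aaaa has length 4 = 2 × 2, which is not prime, so it is not in L

The pumping lemma would require xy⁰z ∈ L, so this decomposition yields a contradiction.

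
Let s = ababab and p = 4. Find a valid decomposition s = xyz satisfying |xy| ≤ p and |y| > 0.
x = 'a', y = 'bab', z = 'ab'

For s = ababab and p = 4, one valid decomposition is:
- x = 'a' (length 1)
- y = 'bab' (length 3)
- z = 'ab' (length 2)

Verification:
- xyz = 'a' + 'bab' + 'ab' = ababab ✓
- |xy| = 4 ≤ 4 ✓
- |y| = 3 > 0 ✓

All pumping lemma constraints are satisfied.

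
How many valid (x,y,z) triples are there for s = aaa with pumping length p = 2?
3

For s = 'aaa' with pumping length p = 2:

Constraints: |xy| ≤ 2, |y| > 0

Valid decompositions (|xy| ≤ p, |y| ≥ 1):
  • x='', y='a', z='aa'
  • x='a', y='a', z='a'
  • x='', y='aa', z='a'

Total count: 3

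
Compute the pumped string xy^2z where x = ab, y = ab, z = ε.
ababab

Given x = 'ab', y = 'ab', z = '' and i = 2:

xy^2z = x + y·y·...·y (2 times) + z
       = 'ab' + 'ab'^2 + ''
       = 'ab' + 'abab' + ''
       = 'ababab'

The pumped string is 'ababab' with length 6.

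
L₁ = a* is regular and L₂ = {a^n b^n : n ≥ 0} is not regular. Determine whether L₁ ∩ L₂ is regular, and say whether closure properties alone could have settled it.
Yes — L₁ ∩ L₂ is regular.

A string of a* contains no b's, and the only string of {a^n b^n} with no b's is ε (n = 0). So L₁ ∩ L₂ = {ε}, a finite language, which is regular.

Note that the bare facts "L₁ regular, L₂ non-regular" do not settle the question by themselves: the closure of regular languages under ∪, ∩, complement and difference applies only when BOTH operands are regular. With a non-regular operand the result can come out regular or non-regular depending on the specific languages, so one has to work out L₁ ∩ L₂ for this particular pair, as above.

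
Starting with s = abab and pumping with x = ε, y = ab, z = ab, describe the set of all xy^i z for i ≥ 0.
{xy^i z : i ≥ 0} = {(ab)^(i+1) : i ≥ 0} = {ab, abab, ababab, ...}

With x = ε, y = ab, z = ab: Pumping 'ab' gives strings of alternating a's and b's.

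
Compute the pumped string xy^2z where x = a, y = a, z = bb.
aaabb

Given x = 'a', y = 'a', z = 'bb' and i = 2:

xy^2z = x + y·y·...·y (2 times) + z
       = 'a' + 'a'^2 + 'bb'
       = 'a' + 'aa' + 'bb'
       = 'aaabb'

The pumped string is 'aaabb' with length 5.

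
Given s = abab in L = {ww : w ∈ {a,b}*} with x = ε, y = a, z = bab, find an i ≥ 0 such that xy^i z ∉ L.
i = 3

xy³z = ε · aaa · bab = aaabab; aaabab has length 6; its halves are aaa and bab, which differ, so it is not in L.
(Other choices also work, e.g. i = 0, 2; only i = 1 is guaranteed to stay in L since xy¹z = s.)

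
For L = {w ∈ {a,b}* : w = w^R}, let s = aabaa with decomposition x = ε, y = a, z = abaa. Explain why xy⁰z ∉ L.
xy⁰z = abaa ∉ L

Pumping with i = 0 replaces y = a by y⁰ = ε:
- Original: s = xyz = aabaa; aabaa reversed is aabaa, the same string, so it is a palindrome and is in L
- Pumped: xy⁰z = ε · ε · abaa = abaa
- abaa reversed is aaba ≠ abaa, so it is not a palindrome and is not in L

The pumping lemma would require xy⁰z ∈ L, so this decomposition yields a contradiction.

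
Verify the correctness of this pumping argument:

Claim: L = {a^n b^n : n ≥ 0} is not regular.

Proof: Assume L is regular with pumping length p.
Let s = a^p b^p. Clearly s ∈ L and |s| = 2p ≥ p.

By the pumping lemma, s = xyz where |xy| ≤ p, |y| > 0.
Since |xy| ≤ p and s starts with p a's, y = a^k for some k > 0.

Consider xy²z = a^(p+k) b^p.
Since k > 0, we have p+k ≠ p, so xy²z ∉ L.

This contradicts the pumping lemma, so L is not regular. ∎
The proof is correct.

This proof is valid because:
1. The string s = a^p b^p is correctly in L
2. The decomposition analysis is correct: y must consist only of a's
3. The contradiction is valid: pumping increases a's but not b's
4. The conclusion follows logically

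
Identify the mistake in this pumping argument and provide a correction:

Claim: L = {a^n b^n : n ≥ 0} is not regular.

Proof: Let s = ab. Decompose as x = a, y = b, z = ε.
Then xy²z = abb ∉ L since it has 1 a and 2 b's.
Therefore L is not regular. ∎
Error: The string s = ab might be shorter than the pumping length p.

Correction: Choose s = a^p b^p to ensure |s| ≥ p. Also, the decomposition is wrong: with |xy| ≤ p, y cannot include b's when s starts with p a's.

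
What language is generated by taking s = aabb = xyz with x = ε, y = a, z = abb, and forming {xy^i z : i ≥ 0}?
{xy^i z : i ≥ 0} = {a^(i+1) b^2 : i ≥ 0} = {abb, aabb, aaabb, ...}

With x = ε, y = a, z = abb: Starting with aabb and pumping the first 'a' (z = abb keeps the second 'a'), we get strings with i+1 a's followed by 2 b's for i = 0, 1, 2, ...; note bb is not produced because z always contributes one a.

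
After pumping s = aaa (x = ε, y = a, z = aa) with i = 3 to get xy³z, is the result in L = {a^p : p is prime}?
Yes

xy³z = ε · aaa · aa = aaaaa.
aaaaa has length 5, which is prime, so it is in L.
(A single pumped string landing in L is not a contradiction by itself; a non-regularity proof needs some i for which xy^i z ∉ L, for every admissible decomposition.)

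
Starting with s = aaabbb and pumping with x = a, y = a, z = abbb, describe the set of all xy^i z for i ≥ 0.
{xy^i z : i ≥ 0} = {a^(2+i) b^3 : i ≥ 0} = {aabbb, aaabbb, aaaabbb, ...}

With x = a, y = a, z = abbb: Starting with aaabbb and pumping the second 'a', we get strings with 2+i a's followed by 3 b's for i = 0, 1, 2, ...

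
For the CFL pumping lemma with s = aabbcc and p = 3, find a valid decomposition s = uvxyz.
u='aa', v='b', x='b', y='c', z='c'

For s = aabbcc with pumping length p = 3:

One valid decomposition:
- u = 'aa'
- v = 'b'
- x = 'b'
- y = 'c'
- z = 'c'

Verification:
- uvxyz = 'aa' + 'b' + 'b' + 'c' + 'c' = aabbcc ✓
- |vxy| = |'bbc'| = 3 ≤ 3 ✓
- |vy| = |'bc'| = 2 > 0 ✓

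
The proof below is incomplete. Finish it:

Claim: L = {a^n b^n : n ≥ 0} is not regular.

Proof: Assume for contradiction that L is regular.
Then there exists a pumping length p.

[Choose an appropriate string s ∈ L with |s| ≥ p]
s = a^p b^p

This string is in L (has equal a's and b's) and has length 2p ≥ p.
Any decomposition xyz with |xy| ≤ p means y consists only of a's,
so pumping will unbalance the counts.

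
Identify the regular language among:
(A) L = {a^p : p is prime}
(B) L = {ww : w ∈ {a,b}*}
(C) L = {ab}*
(C) {ab}*

(C) L = {ab}* is regular.

This can be recognized by a finite automaton (DFA/NFA).
Regular expressions like {ab}* define regular languages.

The other choices are not regular:
- {a^p : p is prime}: After pumping, the length becomes composite
- {ww : w ∈ {a,b}*}: After pumping, the two halves no longer match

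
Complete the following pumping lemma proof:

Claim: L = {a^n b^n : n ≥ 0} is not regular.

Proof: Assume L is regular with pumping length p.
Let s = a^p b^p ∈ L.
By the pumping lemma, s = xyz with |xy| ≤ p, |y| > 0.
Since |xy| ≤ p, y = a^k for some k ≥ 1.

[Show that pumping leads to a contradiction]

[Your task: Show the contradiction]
Consider xy²z = a^(p+k) b^p.

Since k ≥ 1, we have p + k > p.
So xy²z has more a's than b's: (p+k) a's vs p b's.
This means xy²z ∉ L because a^n b^n requires equal counts.

This contradicts the pumping lemma which states xy²z ∈ L.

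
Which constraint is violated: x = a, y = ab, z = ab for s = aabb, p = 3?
Violated: xyz = s

The decomposition x = a, y = ab, z = ab for s = aabb with p = 3
violates the constraint: xyz = s

xyz = 'a' + 'ab' + 'ab' = 'aabab' ≠ 'aabb' = s. The decomposition doesn't reconstruct s.

Pumping lemma constraints:
1. xyz = s (decomposition is valid)
2. |xy| ≤ p
3. |y| > 0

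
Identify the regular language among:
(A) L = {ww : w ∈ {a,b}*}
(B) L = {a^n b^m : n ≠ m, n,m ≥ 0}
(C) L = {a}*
(C) {a}*

(C) L = {a}* is regular.

This can be recognized by a finite automaton (DFA/NFA).
Regular expressions like {a}* define regular languages.

The other choices are not regular:
- {ww : w ∈ {a,b}*}: After pumping, the two halves no longer match
- {a^n b^m : n ≠ m, n,m ≥ 0}: After pumping a's, we can make n = m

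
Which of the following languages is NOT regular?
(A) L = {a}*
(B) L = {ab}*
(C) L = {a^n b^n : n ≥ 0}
(C) {a^n b^n : n ≥ 0}

(C) L = {a^n b^n : n ≥ 0} is NOT regular.

The pumping lemma can be used to prove this:
After pumping, the number of a's and b's become unequal

The other languages are regular because they can be recognized by finite automata.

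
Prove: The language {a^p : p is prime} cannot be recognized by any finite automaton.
Assume for contradiction that L is regular, and let p ≥ 1 be the pumping length given by the pumping lemma.
Choose a prime q with q ≥ p (one exists because there are infinitely many primes) and let s = a^q. Then s ∈ L and |s| = q ≥ p.
By the pumping lemma, s = xyz for some x, y, z with |xy| ≤ p, |y| ≥ 1, and xy^i z ∈ L for every i ≥ 0.
Here y = a^k for some k with 1 ≤ k ≤ p, and xy^i z = a^(q + (i − 1)k) for every i ≥ 0.

Take i = q + 1: |xy^(q+1) z| = q + qk = q(k + 1).
Both factors satisfy q ≥ 2 and k + 1 ≥ 2, so q(k + 1) is composite, and xy^(q+1) z ∉ L.

This contradicts the pumping lemma, which requires xy^i z ∈ L for all i ≥ 0.
Hence L = {a^p : p is prime} is not regular. ∎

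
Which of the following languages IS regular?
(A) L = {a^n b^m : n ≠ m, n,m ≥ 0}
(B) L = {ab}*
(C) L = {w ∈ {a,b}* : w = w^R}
(B) {ab}*

(B) L = {ab}* is regular.

This can be recognized by a finite automaton (DFA/NFA).
Regular expressions like {ab}* define regular languages.

The other choices are not regular:
- {w ∈ {a,b}* : w = w^R}: After pumping, the string is no longer symmetric
- {a^n b^m : n ≠ m, n,m ≥ 0}: After pumping a's, we can make n = m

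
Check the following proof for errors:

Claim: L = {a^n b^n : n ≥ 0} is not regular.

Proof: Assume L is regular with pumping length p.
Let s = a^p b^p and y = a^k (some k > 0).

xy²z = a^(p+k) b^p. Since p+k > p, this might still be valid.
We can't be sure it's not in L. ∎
The proof is INCORRECT.

Error: The conclusion is wrong.
xy²z = a^(p+k) b^p is definitely NOT in L because the number of a's (p+k) ≠ number of b's (p).
The proof incorrectly doubts what is actually a valid contradiction.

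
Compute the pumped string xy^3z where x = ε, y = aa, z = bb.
aaaaaabb

Given x = '', y = 'aa', z = 'bb' and i = 3:

xy^3z = x + y·y·...·y (3 times) + z
       = '' + 'aa'^3 + 'bb'
       = '' + 'aaaaaa' + 'bb'
       = 'aaaaaabb'

The pumped string is 'aaaaaabb' with length 8.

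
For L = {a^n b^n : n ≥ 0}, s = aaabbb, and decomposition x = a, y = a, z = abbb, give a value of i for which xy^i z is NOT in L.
i = 0

xy⁰z = a · ε · abbb = aabbb; aabbb has 2 a's and 3 b's; 2 ≠ 3, so it is not in L.
(Other choices also work, e.g. i = 2, 3; only i = 1 is guaranteed to stay in L since xy¹z = s.)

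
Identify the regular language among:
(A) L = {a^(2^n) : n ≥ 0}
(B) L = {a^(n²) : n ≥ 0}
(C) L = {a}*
(C) {a}*

(C) L = {a}* is regular.

This can be recognized by a finite automaton (DFA/NFA).
Regular expressions like {a}* define regular languages.

The other choices are not regular:
- {a^(2^n) : n ≥ 0}: After pumping, length is no longer a power of 2
- {a^(n²) : n ≥ 0}: After pumping, length is no longer a perfect square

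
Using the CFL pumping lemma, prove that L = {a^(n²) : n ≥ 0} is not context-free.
Assume for contradiction that L is context-free, and let p ≥ 1 be the pumping length given by the pumping lemma for CFLs.
Choose s = a^(p²). Then s ∈ L and |s| = p² ≥ p.
By the CFL pumping lemma, s = uvxyz for some u, v, x, y, z with |vxy| ≤ p, |vy| ≥ 1, and uv^i xy^i z ∈ L for every i ≥ 0.
All symbols are a's, so only lengths matter: let k = |vy|, with 1 ≤ k ≤ |vxy| ≤ p.

Take i = 2: |uv²xy²z| = p² + k, and p² < p² + k ≤ p² + p < (p + 1)².
So the length lies strictly between consecutive squares and is not a perfect square; uv²xy²z ∉ L.

This contradicts the CFL pumping lemma, which requires uv^i xy^i z ∈ L for all i ≥ 0.
Hence L = {a^(n²) : n ≥ 0} is not context-free. ∎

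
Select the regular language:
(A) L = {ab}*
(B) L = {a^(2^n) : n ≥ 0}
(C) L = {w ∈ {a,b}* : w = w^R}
(A) {ab}*

(A) L = {ab}* is regular.

This can be recognized by a finite automaton (DFA/NFA).
Regular expressions like {ab}* define regular languages.

The other choices are not regular:
- {w ∈ {a,b}* : w = w^R}: After pumping, the string is no longer symmetric
- {a^(2^n) : n ≥ 0}: After pumping, length is no longer a power of 2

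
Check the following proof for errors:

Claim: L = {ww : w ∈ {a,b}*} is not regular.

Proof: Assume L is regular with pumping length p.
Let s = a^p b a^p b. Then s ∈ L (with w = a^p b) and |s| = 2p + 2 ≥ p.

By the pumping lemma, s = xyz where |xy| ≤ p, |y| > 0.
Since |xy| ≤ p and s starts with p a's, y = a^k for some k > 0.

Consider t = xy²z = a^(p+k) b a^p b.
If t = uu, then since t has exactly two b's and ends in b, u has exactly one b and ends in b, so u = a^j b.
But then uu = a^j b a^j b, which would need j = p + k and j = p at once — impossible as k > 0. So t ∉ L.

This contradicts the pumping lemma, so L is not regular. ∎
The proof is correct.

This proof is valid because:
1. s = a^p b a^p b is in L and is chosen in terms of p, so |s| ≥ p holds for every p
2. The decomposition analysis is correct: |xy| ≤ p forces y to lie inside the leading a's
3. The contradiction is valid: the argument shows a^(p+k) b a^p b cannot be split into two equal halves
4. The conclusion follows logically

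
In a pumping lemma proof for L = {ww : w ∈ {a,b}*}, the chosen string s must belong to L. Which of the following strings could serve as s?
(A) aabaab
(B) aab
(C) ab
(A) aabaab

The pumping lemma is applied to a string s that lies in L, so first check membership of each option:
- (A) aabaab splits into halves aab · aab, which are equal, so it is in L (w = aab) ✓
- (B) aab has odd length 3, so it cannot be written as ww and is not in L ✗
- (C) ab has length 2; its halves are a and b, which differ, so it is not in L ✗

Only (A) aabaab is in L, so it is the only candidate that could play the role of s.
(In a complete proof one picks s in terms of the pumping length p so that |s| ≥ p is guaranteed; a fixed string like aabaab illustrates the shape of such an s.)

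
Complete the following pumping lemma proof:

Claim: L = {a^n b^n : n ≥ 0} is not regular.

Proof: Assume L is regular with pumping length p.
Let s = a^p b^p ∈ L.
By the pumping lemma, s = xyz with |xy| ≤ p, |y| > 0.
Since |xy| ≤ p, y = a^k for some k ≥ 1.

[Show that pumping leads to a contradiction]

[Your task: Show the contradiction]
Consider xy²z = a^(p+k) b^p.

Since k ≥ 1, we have p + k > p.
So xy²z has more a's than b's: (p+k) a's vs p b's.
This means xy²z ∉ L because a^n b^n requires equal counts.

This contradicts the pumping lemma which states xy²z ∈ L.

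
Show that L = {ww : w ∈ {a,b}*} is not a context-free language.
Assume for contradiction that L is context-free, and let p ≥ 1 be the pumping length given by the pumping lemma for CFLs.
Choose s = a^p b^p a^p b^p. Then s ∈ L (take w = a^p b^p) and |s| = 4p ≥ p.
By the CFL pumping lemma, s = uvxyz for some u, v, x, y, z with |vxy| ≤ p, |vy| ≥ 1, and uv^i xy^i z ∈ L for every i ≥ 0.

Write s as four blocks A₁ B₁ A₂ B₂ with A₁ = A₂ = a^p and B₁ = B₂ = b^p. Since |vxy| ≤ p, the window vxy lies inside at most two adjacent blocks. Take i = 0 and let t = uxz, so |t| = 4p − |vy| with 1 ≤ |vy| ≤ p. If |t| is odd, t ∉ L immediately, so assume |vy| is even (hence |vy| ≥ 2) and |t|/2 = 2p − |vy|/2, which satisfies p ≤ |t|/2 ≤ 2p − 1.

Case 1 (vxy inside A₁B₁): t = a^(p−j) b^(p−l) a^p b^p with j + l = |vy|. The second half of t has length < 2p, so it is a suffix of the trailing a^p b^p and ends in b; the first half is a^(p−j) b^(p−l) a^((j+l)/2), which ends in a because (j+l)/2 ≥ 1. The halves differ, so t ∉ L.

Case 2 (vxy inside B₁A₂, straddling the middle): t = a^p b^(p−j) a^(p−l) b^p with j + l = |vy|. If t = ww, then w is a prefix of t of length ≥ p, so w begins with a^p; and w is a suffix of t of length ≥ p, so w ends with b^p. That forces |w| ≥ 2p, contradicting |w| = |t|/2 ≤ 2p − 1. So t ∉ L.

Case 3 (vxy inside A₂B₂): t = a^p b^p a^(p−j) b^(p−l) with j + l = |vy|. The first half of t is a prefix of a^p b^p, so it begins with a; the second half is b^((j+l)/2) a^(p−j) b^(p−l), which begins with b. The halves differ, so t ∉ L.

In every case uv⁰xy⁰z = uxz ∉ L.

This contradicts the CFL pumping lemma, which requires uv^i xy^i z ∈ L for all i ≥ 0.
Hence L = {ww : w ∈ {a,b}*} is not context-free. ∎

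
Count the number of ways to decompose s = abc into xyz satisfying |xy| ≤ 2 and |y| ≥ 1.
3

For s = 'abc' with pumping length p = 2:

Constraints: |xy| ≤ 2, |y| > 0

Valid decompositions (|xy| ≤ p, |y| ≥ 1):
  • x='', y='a', z='bc'
  • x='a', y='b', z='c'
  • x='', y='ab', z='c'

Total count: 3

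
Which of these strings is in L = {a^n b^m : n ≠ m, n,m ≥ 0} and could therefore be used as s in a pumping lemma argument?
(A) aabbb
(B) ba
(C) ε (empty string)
(A) aabbb

The pumping lemma is applied to a string s that lies in L, so first check membership of each option:
- (A) aabbb = a^2 b^3 with 2 ≠ 3, so it is in L ✓
- (B) ba has an a after a b, so it is not of the form a^n b^m and is not in L ✗
- (C) ε = a^0 b^0 has n = m = 0, so it is not in L ✗

Only (A) aabbb is in L, so it is the only candidate that could play the role of s.
(In a complete proof one picks s in terms of the pumping length p so that |s| ≥ p is guaranteed; a fixed string like aabbb illustrates the shape of such an s.)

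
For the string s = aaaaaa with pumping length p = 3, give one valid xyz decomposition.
x = '', y = 'a', z = 'aaaaa'

For s = aaaaaa and p = 3, one valid decomposition is:
- x = '' (length 0)
- y = 'a' (length 1)
- z = 'aaaaa' (length 5)

Verification:
- xyz = '' + 'a' + 'aaaaa' = aaaaaa ✓
- |xy| = 1 ≤ 3 ✓
- |y| = 1 > 0 ✓

All pumping lemma constraints are satisfied.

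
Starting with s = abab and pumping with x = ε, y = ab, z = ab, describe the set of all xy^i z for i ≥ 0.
{xy^i z : i ≥ 0} = {(ab)^(i+1) : i ≥ 0} = {ab, abab, ababab, ...}

With x = ε, y = ab, z = ab: Pumping 'ab' gives strings of alternating a's and b's.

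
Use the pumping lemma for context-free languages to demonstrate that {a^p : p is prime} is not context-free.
Assume for contradiction that L is context-free, and let p ≥ 1 be the pumping length given by the pumping lemma for CFLs.
Choose a prime q with q ≥ p and let s = a^q. Then s ∈ L and |s| = q ≥ p.
By the CFL pumping lemma, s = uvxyz for some u, v, x, y, z with |vxy| ≤ p, |vy| ≥ 1, and uv^i xy^i z ∈ L for every i ≥ 0.
All symbols are a's, so only lengths matter: let k = |vy|, with 1 ≤ k ≤ p. Then |uv^i xy^i z| = q + (i − 1)k.

Take i = q + 1: the length is q + qk = q(k + 1).
Both factors satisfy q ≥ 2 and k + 1 ≥ 2, so q(k + 1) is composite and uv^(q+1) xy^(q+1) z ∉ L.

This contradicts the CFL pumping lemma, which requires uv^i xy^i z ∈ L for all i ≥ 0.
Hence L = {a^p : p is prime} is not context-free. ∎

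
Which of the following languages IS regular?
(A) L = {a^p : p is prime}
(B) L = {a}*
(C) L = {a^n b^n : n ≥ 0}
(B) {a}*

(B) L = {a}* is regular.

This can be recognized by a finite automaton (DFA/NFA).
Regular expressions like {a}* define regular languages.

The other choices are not regular:
- {a^p : p is prime}: After pumping, the length becomes composite
- {a^n b^n : n ≥ 0}: After pumping, the number of a's and b's become unequal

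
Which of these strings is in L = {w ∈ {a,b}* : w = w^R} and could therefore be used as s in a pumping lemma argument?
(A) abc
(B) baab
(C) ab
(B) baab

The pumping lemma is applied to a string s that lies in L, so first check membership of each option:
- (A) abc reversed is cba ≠ abc, so it is not a palindrome and is not in L ✗
- (B) baab reversed is baab, the same string, so it is a palindrome and is in L ✓
- (C) ab reversed is ba ≠ ab, so it is not a palindrome and is not in L ✗

Only (B) baab is in L, so it is the only candidate that could play the role of s.
(In a complete proof one picks s in terms of the pumping length p so that |s| ≥ p is guaranteed; a fixed string like baab illustrates the shape of such an s.)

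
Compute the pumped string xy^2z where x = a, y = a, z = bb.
aaabb

Given x = 'a', y = 'a', z = 'bb' and i = 2:

xy^2z = x + y·y·...·y (2 times) + z
       = 'a' + 'a'^2 + 'bb'
       = 'a' + 'aa' + 'bb'
       = 'aaabb'

The pumped string is 'aaabb' with length 5.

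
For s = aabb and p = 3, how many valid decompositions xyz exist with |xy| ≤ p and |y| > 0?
6

For s = 'aabb' with pumping length p = 3:

Constraints: |xy| ≤ 3, |y| > 0

Valid decompositions (|xy| ≤ p, |y| ≥ 1):
  • x='', y='a', z='abb'
  • x='a', y='a', z='bb'
  • x='', y='aa', z='bb'
  • x='aa', y='b', z='b'
  • x='a', y='ab', z='b'
  • x='', y='aab', z='b'

Total count: 6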